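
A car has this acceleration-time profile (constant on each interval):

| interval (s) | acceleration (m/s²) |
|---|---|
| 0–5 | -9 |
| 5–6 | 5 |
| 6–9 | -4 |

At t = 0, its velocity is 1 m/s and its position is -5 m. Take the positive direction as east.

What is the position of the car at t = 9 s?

On each constant-a segment, Δv = aΔt and Δx = v₀Δt + ½aΔt²; chain segment to segment.
0–5 s: v starts 1 m/s; Δx = 1·5 + ½·-9·5² = -107.5 m; v ends -44 m/s.
5–6 s: v starts -44 m/s; Δx = -44·1 + ½·5·1² = -41.5 m; v ends -39 m/s.
6–9 s: v starts -39 m/s; Δx = -39·3 + ½·-4·3² = -135 m; v ends -51 m/s.
x(9) = -5 + Σ Δx = -289 m.

-289 m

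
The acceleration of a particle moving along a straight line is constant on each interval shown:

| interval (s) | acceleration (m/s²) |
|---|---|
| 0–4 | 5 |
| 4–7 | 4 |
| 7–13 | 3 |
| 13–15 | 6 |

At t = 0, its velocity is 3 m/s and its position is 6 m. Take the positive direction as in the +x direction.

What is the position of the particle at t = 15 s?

527 m

On each constant-a segment, Δv = aΔt and Δx = v₀Δt + ½aΔt²; chain segment to segment.
0–4 s: v starts 3 m/s; Δx = 3·4 + ½·5·4² = 52 m; v ends 23 m/s.
4–7 s: v starts 23 m/s; Δx = 23·3 + ½·4·3² = 87 m; v ends 35 m/s.
7–13 s: v starts 35 m/s; Δx = 35·6 + ½·3·6² = 264 m; v ends 53 m/s.
13–15 s: v starts 53 m/s; Δx = 53·2 + ½·6·2² = 118 m; v ends 65 m/s.
x(15) = 6 + Σ Δx = 527 m.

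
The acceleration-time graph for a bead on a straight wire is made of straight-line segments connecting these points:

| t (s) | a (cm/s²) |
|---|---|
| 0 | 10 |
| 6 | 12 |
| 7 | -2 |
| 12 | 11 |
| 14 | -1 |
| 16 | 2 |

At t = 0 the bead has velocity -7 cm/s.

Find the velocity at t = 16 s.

Δv equals the area under the a-t graph; then v = v₀ + Δv.
0–6 s: ½(10 + 12)(6) = 66 cm/s
6–7 s: ½(12 + -2)(1) = 5 cm/s
7–12 s: ½(-2 + 11)(5) = 22.5 cm/s
12–14 s: ½(11 + -1)(2) = 10 cm/s
14–16 s: ½(-1 + 2)(2) = 1 cm/s
Δv = 104.5 cm/s, so v(16) = -7 + (104.5) = 97.5 cm/s.

97.5 cm/s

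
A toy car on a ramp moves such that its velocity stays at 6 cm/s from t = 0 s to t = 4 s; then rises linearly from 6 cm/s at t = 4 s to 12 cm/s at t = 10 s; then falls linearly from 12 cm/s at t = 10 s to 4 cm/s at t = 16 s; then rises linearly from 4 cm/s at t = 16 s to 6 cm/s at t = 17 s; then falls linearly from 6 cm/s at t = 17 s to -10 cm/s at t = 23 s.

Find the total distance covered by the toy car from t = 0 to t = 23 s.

Total distance travelled is ∫|v| dt — sum the magnitudes of each area piece.
0–4 s: |6| × 4 = 24 cm
4–10 s: |½(6 + 12)(6)| = 54 cm
10–16 s: |½(12 + 4)(6)| = 48 cm
16–17 s: |½(4 + 6)(1)| = 5 cm
17–23 s: v = 0 at t = 19.25 s; triangle areas 6.75 + 18.75 = 25.5 cm
Total distance = 156.5 cm

156.5 cm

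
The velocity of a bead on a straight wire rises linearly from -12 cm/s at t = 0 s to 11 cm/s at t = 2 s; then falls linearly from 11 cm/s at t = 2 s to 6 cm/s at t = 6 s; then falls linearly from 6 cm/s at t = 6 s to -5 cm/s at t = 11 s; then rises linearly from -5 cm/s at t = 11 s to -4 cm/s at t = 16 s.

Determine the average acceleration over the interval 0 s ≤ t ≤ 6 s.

Average acceleration = Δv/Δt = (6 − -12)/(6 − 0) = 3 cm/s².

3 cm/s²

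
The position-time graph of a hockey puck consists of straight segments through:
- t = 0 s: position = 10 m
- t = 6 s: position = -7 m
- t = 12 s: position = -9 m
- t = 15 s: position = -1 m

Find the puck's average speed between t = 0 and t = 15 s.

1.8 m/s

Average speed = (total path length)/(elapsed time); on a piecewise-linear x-t graph the path length is Σ|Δx|.
0–6 s: |Δx| = |-7 − 10| = 17 m
6–12 s: |Δx| = |-9 − -7| = 2 m
12–15 s: |Δx| = |-1 − -9| = 8 m
Total path = 27 m; average speed = 27/15 = 1.8 m/s.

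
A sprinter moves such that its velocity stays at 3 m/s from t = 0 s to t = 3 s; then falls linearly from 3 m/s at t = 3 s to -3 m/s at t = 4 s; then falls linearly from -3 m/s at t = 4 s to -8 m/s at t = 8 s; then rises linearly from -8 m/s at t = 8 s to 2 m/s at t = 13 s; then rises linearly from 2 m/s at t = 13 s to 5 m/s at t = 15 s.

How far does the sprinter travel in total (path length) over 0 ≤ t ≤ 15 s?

56.5 m

Total distance travelled is ∫|v| dt — sum the magnitudes of each area piece.
0–3 s: |3| × 3 = 9 m
3–4 s: v = 0 at t = 3.5 s; triangle areas 0.75 + 0.75 = 1.5 m
4–8 s: |½(-3 + -8)(4)| = 22 m
8–13 s: v = 0 at t = 12 s; triangle areas 16 + 1 = 17 m
13–15 s: |½(2 + 5)(2)| = 7 m
Total distance = 56.5 m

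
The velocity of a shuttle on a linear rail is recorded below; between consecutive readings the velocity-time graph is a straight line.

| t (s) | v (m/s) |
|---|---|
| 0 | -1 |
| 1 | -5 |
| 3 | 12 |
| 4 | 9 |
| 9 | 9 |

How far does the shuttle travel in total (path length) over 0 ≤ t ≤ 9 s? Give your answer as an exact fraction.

2327/34 m

Distance (not displacement) is the total path length: add the absolute areas under v-t.
0–1 s: |½(-1 + -5)(1)| = 3 m
1–3 s: v = 0 at t = 27/17 s; triangle areas 25/17 + 144/17 = 169/17 m
3–4 s: |½(12 + 9)(1)| = 10.5 m
4–9 s: |9| × 5 = 45 m
Total distance = 2327/34 m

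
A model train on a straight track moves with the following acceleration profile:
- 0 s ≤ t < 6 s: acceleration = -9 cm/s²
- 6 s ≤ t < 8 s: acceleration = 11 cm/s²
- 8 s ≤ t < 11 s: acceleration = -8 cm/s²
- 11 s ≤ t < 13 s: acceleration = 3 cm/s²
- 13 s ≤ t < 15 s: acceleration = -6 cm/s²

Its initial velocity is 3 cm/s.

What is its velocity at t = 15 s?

Δv equals the area under the a-t graph; then v = v₀ + Δv.
0–6 s: -9 × 6 = -54 cm/s
6–8 s: 11 × 2 = 22 cm/s
8–11 s: -8 × 3 = -24 cm/s
11–13 s: 3 × 2 = 6 cm/s
13–15 s: -6 × 2 = -12 cm/s
Δv = -62 cm/s, so v(15) = 3 + (-62) = -59 cm/s.

-59 cm/s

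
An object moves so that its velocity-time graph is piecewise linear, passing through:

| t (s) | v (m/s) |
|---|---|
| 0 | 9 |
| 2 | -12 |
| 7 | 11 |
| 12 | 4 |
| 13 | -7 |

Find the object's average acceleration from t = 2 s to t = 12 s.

1.6 m/s²

Average acceleration = Δv/Δt = (4 − -12)/(12 − 2) = 1.6 m/s².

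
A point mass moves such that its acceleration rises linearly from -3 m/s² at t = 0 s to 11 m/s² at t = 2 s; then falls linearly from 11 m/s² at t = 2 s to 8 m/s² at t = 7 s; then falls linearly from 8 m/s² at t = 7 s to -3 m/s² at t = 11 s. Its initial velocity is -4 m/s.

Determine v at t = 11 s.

61.5 m/s

Δv equals the area under the a-t graph; then v = v₀ + Δv.
0–2 s: ½(-3 + 11)(2) = 8 m/s
2–7 s: ½(11 + 8)(5) = 47.5 m/s
7–11 s: ½(8 + -3)(4) = 10 m/s
Δv = 65.5 m/s, so v(11) = -4 + (65.5) = 61.5 m/s.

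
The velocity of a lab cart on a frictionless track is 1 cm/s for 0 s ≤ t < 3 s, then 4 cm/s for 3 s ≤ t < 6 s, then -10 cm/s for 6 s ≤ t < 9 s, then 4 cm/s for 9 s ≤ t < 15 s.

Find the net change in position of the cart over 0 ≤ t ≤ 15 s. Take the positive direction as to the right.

Displacement is the signed area under the v-t curve.
0–3 s: 1 × 3 = 3 cm
3–6 s: 4 × 3 = 12 cm
6–9 s: -10 × 3 = -30 cm
9–15 s: 4 × 6 = 24 cm
Net displacement = 9 cm

9 cm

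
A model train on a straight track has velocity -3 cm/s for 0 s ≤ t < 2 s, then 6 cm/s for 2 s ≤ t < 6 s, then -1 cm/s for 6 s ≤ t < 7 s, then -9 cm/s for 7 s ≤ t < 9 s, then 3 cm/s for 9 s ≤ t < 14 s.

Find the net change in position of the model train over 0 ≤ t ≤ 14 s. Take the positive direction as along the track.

14 cm

Displacement is the signed area under the v-t curve.
0–2 s: -3 × 2 = -6 cm
2–6 s: 6 × 4 = 24 cm
6–7 s: -1 × 1 = -1 cm
7–9 s: -9 × 2 = -18 cm
9–14 s: 3 × 5 = 15 cm
Net displacement = 14 cm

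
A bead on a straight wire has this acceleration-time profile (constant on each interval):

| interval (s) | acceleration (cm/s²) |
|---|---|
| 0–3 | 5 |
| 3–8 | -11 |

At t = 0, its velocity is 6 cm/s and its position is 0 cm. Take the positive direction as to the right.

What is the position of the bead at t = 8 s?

On each constant-a segment, Δv = aΔt and Δx = v₀Δt + ½aΔt²; chain segment to segment.
0–3 s: v starts 6 cm/s; Δx = 6·3 + ½·5·3² = 40.5 cm; v ends 21 cm/s.
3–8 s: v starts 21 cm/s; Δx = 21·5 + ½·-11·5² = -32.5 cm; v ends -34 cm/s.
x(8) = 0 + Σ Δx = 8 cm.

8 cm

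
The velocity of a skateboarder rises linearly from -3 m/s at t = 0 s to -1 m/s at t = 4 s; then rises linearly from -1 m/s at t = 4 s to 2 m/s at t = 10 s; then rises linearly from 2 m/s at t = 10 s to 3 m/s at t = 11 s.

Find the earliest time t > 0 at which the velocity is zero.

v changes sign on 4–10 s (from -1 to 2); the graph is linear there, so v = 0 at t = 4 + (1)·(10 − 4)/(2 − -1) = 6 s.

t = 6 s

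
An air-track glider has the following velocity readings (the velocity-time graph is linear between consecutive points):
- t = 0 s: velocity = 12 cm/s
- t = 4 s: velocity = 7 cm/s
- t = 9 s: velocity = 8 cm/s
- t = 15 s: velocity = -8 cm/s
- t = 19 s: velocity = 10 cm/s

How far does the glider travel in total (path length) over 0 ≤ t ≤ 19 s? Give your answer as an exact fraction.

2119/18 cm

Distance (not displacement) is the total path length: add the absolute areas under v-t.
0–4 s: |½(12 + 7)(4)| = 38 cm
4–9 s: |½(7 + 8)(5)| = 37.5 cm
9–15 s: v = 0 at t = 12 s; triangle areas 12 + 12 = 24 cm
15–19 s: v = 0 at t = 151/9 s; triangle areas 64/9 + 100/9 = 164/9 cm
Total distance = 2119/18 cm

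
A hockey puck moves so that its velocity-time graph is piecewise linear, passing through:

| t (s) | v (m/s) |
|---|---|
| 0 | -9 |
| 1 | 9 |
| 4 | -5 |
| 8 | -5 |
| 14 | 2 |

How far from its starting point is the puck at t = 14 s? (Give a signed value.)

-23 m

Displacement is the signed area under the v-t curve.
0–1 s: ½(-9 + 9)(1) = 0 m
1–4 s: ½(9 + -5)(3) = 6 m
4–8 s: -5 × 4 = -20 m
8–14 s: ½(-5 + 2)(6) = -9 m
Net displacement = -23 m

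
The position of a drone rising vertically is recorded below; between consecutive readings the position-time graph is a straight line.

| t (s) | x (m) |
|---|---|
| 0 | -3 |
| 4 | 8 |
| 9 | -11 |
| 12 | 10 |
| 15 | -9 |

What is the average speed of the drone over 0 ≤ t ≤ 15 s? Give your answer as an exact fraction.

Average speed = (total path length)/(elapsed time); on a piecewise-linear x-t graph the path length is Σ|Δx|.
0–4 s: |Δx| = |8 − -3| = 11 m
4–9 s: |Δx| = |-11 − 8| = 19 m
9–12 s: |Δx| = |10 − -11| = 21 m
12–15 s: |Δx| = |-9 − 10| = 19 m
Total path = 70 m; average speed = 70/15 = 14/3 m/s.

14/3 m/s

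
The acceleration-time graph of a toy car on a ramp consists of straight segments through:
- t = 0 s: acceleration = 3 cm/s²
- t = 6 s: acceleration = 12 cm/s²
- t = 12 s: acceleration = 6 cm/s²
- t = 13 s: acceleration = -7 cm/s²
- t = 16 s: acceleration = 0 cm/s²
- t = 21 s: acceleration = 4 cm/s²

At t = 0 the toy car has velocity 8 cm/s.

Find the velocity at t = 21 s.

Δv equals the area under the a-t graph; then v = v₀ + Δv.
0–6 s: ½(3 + 12)(6) = 45 cm/s
6–12 s: ½(12 + 6)(6) = 54 cm/s
12–13 s: ½(6 + -7)(1) = -0.5 cm/s
13–16 s: ½(-7 + 0)(3) = -10.5 cm/s
16–21 s: ½(0 + 4)(5) = 10 cm/s
Δv = 98 cm/s, so v(21) = 8 + (98) = 106 cm/s.

106 cm/s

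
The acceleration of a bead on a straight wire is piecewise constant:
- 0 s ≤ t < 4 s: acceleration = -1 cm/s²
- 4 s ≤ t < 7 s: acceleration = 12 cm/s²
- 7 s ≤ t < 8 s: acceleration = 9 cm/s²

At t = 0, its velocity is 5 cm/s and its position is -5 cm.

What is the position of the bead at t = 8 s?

On each constant-a segment, Δv = aΔt and Δx = v₀Δt + ½aΔt²; chain segment to segment.
0–4 s: v starts 5 cm/s; Δx = 5·4 + ½·-1·4² = 12 cm; v ends 1 cm/s.
4–7 s: v starts 1 cm/s; Δx = 1·3 + ½·12·3² = 57 cm; v ends 37 cm/s.
7–8 s: v starts 37 cm/s; Δx = 37·1 + ½·9·1² = 41.5 cm; v ends 46 cm/s.
x(8) = -5 + Σ Δx = 105.5 cm.

105.5 cm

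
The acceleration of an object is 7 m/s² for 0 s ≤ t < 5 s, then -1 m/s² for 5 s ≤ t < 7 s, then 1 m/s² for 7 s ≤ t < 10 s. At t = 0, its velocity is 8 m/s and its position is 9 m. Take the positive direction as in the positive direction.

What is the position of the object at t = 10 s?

On each constant-a segment, Δv = aΔt and Δx = v₀Δt + ½aΔt²; chain segment to segment.
0–5 s: v starts 8 m/s; Δx = 8·5 + ½·7·5² = 127.5 m; v ends 43 m/s.
5–7 s: v starts 43 m/s; Δx = 43·2 + ½·-1·2² = 84 m; v ends 41 m/s.
7–10 s: v starts 41 m/s; Δx = 41·3 + ½·1·3² = 127.5 m; v ends 44 m/s.
x(10) = 9 + Σ Δx = 348 m.

348 m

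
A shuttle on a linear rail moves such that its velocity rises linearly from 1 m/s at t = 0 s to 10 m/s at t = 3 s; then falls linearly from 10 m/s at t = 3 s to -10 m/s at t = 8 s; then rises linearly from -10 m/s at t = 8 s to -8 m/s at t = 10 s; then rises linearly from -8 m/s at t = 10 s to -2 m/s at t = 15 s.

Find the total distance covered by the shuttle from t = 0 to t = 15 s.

84.5 m

Total distance travelled is ∫|v| dt — sum the magnitudes of each area piece.
0–3 s: |½(1 + 10)(3)| = 16.5 m
3–8 s: v = 0 at t = 5.5 s; triangle areas 12.5 + 12.5 = 25 m
8–10 s: |½(-10 + -8)(2)| = 18 m
10–15 s: |½(-8 + -2)(5)| = 25 m
Total distance = 84.5 m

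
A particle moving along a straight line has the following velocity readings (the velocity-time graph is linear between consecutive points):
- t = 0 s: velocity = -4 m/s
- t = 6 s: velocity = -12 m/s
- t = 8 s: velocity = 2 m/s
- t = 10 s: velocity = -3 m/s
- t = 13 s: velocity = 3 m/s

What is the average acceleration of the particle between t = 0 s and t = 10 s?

Average acceleration = Δv/Δt = (-3 − -4)/(10 − 0) = 0.1 m/s².

0.1 m/s²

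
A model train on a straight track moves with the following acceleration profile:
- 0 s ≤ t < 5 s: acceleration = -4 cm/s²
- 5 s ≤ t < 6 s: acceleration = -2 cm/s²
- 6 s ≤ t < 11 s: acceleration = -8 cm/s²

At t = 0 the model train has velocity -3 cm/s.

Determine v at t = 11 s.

-65 cm/s

Δv equals the area under the a-t graph; then v = v₀ + Δv.
0–5 s: -4 × 5 = -20 cm/s
5–6 s: -2 × 1 = -2 cm/s
6–11 s: -8 × 5 = -40 cm/s
Δv = -62 cm/s, so v(11) = -3 + (-62) = -65 cm/s.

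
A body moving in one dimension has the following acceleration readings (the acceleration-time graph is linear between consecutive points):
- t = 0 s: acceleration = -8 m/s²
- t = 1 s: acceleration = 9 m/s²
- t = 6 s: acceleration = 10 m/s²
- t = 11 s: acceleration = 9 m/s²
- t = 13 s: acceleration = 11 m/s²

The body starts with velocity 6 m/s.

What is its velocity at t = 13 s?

121.5 m/s

Δv equals the area under the a-t graph; then v = v₀ + Δv.
0–1 s: ½(-8 + 9)(1) = 0.5 m/s
1–6 s: ½(9 + 10)(5) = 47.5 m/s
6–11 s: ½(10 + 9)(5) = 47.5 m/s
11–13 s: ½(9 + 11)(2) = 20 m/s
Δv = 115.5 m/s, so v(13) = 6 + (115.5) = 121.5 m/s.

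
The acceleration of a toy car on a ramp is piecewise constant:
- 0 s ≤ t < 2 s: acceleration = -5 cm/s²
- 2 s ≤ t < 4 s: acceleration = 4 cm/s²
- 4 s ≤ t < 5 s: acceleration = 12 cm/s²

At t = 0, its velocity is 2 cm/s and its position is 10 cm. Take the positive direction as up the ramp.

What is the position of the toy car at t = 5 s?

2 cm

On each constant-a segment, Δv = aΔt and Δx = v₀Δt + ½aΔt²; chain segment to segment.
0–2 s: v starts 2 cm/s; Δx = 2·2 + ½·-5·2² = -6 cm; v ends -8 cm/s.
2–4 s: v starts -8 cm/s; Δx = -8·2 + ½·4·2² = -8 cm; v ends 0 cm/s.
4–5 s: v starts 0 cm/s; Δx = 0·1 + ½·12·1² = 6 cm; v ends 12 cm/s.
x(5) = 10 + Σ Δx = 2 cm.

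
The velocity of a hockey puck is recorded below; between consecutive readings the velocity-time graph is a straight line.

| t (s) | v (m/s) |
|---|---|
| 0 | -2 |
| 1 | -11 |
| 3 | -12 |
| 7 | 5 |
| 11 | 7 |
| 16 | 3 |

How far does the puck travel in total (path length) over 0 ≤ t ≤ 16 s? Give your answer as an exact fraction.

Total distance travelled is ∫|v| dt — sum the magnitudes of each area piece.
0–1 s: |½(-2 + -11)(1)| = 6.5 m
1–3 s: |½(-11 + -12)(2)| = 23 m
3–7 s: v = 0 at t = 99/17 s; triangle areas 288/17 + 50/17 = 338/17 m
7–11 s: |½(5 + 7)(4)| = 24 m
11–16 s: |½(7 + 3)(5)| = 25 m
Total distance = 3345/34 m

3345/34 m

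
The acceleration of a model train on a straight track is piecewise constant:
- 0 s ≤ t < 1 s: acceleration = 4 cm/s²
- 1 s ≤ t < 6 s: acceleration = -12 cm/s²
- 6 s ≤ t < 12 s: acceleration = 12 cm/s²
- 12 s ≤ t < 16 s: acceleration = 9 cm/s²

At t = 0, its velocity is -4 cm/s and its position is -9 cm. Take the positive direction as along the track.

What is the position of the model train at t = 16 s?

On each constant-a segment, Δv = aΔt and Δx = v₀Δt + ½aΔt²; chain segment to segment.
0–1 s: v starts -4 cm/s; Δx = -4·1 + ½·4·1² = -2 cm; v ends 0 cm/s.
1–6 s: v starts 0 cm/s; Δx = 0·5 + ½·-12·5² = -150 cm; v ends -60 cm/s.
6–12 s: v starts -60 cm/s; Δx = -60·6 + ½·12·6² = -144 cm; v ends 12 cm/s.
12–16 s: v starts 12 cm/s; Δx = 12·4 + ½·9·4² = 120 cm; v ends 48 cm/s.
x(16) = -9 + Σ Δx = -185 cm.

-185 cm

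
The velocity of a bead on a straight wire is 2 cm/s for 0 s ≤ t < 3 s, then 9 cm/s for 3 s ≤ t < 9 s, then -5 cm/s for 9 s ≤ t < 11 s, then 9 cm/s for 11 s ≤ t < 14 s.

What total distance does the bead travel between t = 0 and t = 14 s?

97 cm

Distance (not displacement) is the total path length: add the absolute areas under v-t.
0–3 s: |2| × 3 = 6 cm
3–9 s: |9| × 6 = 54 cm
9–11 s: |-5| × 2 = 10 cm
11–14 s: |9| × 3 = 27 cm
Total distance = 97 cm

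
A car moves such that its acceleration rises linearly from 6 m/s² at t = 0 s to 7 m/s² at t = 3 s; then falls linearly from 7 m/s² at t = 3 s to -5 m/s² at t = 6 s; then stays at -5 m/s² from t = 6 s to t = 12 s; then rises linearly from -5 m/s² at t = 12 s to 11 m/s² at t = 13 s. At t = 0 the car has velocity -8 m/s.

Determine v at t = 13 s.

Δv equals the area under the a-t graph; then v = v₀ + Δv.
0–3 s: ½(6 + 7)(3) = 19.5 m/s
3–6 s: ½(7 + -5)(3) = 3 m/s
6–12 s: -5 × 6 = -30 m/s
12–13 s: ½(-5 + 11)(1) = 3 m/s
Δv = -4.5 m/s, so v(13) = -8 + (-4.5) = -12.5 m/s.

-12.5 m/s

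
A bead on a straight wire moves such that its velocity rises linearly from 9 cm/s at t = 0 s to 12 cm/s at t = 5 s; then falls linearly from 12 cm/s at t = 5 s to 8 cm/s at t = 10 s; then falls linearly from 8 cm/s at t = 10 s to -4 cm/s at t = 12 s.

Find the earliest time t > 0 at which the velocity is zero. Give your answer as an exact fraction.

t = 34/3 s

v changes sign on 10–12 s (from 8 to -4); the graph is linear there, so v = 0 at t = 10 + (-8)·(12 − 10)/(-4 − 8) = 34/3 s.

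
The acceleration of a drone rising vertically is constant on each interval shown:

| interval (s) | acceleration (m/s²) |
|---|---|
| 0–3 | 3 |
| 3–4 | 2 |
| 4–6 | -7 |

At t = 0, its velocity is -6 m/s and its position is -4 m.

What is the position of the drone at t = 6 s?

On each constant-a segment, Δv = aΔt and Δx = v₀Δt + ½aΔt²; chain segment to segment.
0–3 s: v starts -6 m/s; Δx = -6·3 + ½·3·3² = -4.5 m; v ends 3 m/s.
3–4 s: v starts 3 m/s; Δx = 3·1 + ½·2·1² = 4 m; v ends 5 m/s.
4–6 s: v starts 5 m/s; Δx = 5·2 + ½·-7·2² = -4 m; v ends -9 m/s.
x(6) = -4 + Σ Δx = -8.5 m.

-8.5 m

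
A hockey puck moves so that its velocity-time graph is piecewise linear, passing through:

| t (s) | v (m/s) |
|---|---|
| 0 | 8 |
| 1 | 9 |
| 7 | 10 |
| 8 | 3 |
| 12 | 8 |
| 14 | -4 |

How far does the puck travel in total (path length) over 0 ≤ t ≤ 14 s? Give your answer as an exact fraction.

302/3 m

Total distance travelled is ∫|v| dt — sum the magnitudes of each area piece.
0–1 s: |½(8 + 9)(1)| = 8.5 m
1–7 s: |½(9 + 10)(6)| = 57 m
7–8 s: |½(10 + 3)(1)| = 6.5 m
8–12 s: |½(3 + 8)(4)| = 22 m
12–14 s: v = 0 at t = 40/3 s; triangle areas 16/3 + 4/3 = 20/3 m
Total distance = 302/3 m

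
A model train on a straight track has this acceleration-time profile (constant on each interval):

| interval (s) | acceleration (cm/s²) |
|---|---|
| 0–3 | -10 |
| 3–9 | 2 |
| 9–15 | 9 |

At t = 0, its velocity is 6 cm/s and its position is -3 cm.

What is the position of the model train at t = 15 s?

-48 cm

On each constant-a segment, Δv = aΔt and Δx = v₀Δt + ½aΔt²; chain segment to segment.
0–3 s: v starts 6 cm/s; Δx = 6·3 + ½·-10·3² = -27 cm; v ends -24 cm/s.
3–9 s: v starts -24 cm/s; Δx = -24·6 + ½·2·6² = -108 cm; v ends -12 cm/s.
9–15 s: v starts -12 cm/s; Δx = -12·6 + ½·9·6² = 90 cm; v ends 42 cm/s.
x(15) = -3 + Σ Δx = -48 cm.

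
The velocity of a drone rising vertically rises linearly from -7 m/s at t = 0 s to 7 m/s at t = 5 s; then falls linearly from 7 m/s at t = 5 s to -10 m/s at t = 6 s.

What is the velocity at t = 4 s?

4.2 m/s

On 0–5 s the graph is linear from -7 to 7 m/s: v(4) = -7 + (7 − -7)·(4 − 0)/(5 − 0) = 4.2 m/s.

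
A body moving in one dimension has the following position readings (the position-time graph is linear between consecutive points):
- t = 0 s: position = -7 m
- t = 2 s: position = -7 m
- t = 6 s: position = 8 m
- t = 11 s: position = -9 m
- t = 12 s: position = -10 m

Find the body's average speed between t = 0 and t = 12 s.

Average speed = (total path length)/(elapsed time); on a piecewise-linear x-t graph the path length is Σ|Δx|.
0–2 s: |Δx| = |-7 − -7| = 0 m
2–6 s: |Δx| = |8 − -7| = 15 m
6–11 s: |Δx| = |-9 − 8| = 17 m
11–12 s: |Δx| = |-10 − -9| = 1 m
Total path = 33 m; average speed = 33/12 = 2.75 m/s.

2.75 m/s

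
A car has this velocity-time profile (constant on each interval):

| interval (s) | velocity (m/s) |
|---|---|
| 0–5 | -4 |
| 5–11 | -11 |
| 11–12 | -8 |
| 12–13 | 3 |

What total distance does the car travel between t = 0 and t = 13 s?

Distance (not displacement) is the total path length: add the absolute areas under v-t.
0–5 s: |-4| × 5 = 20 m
5–11 s: |-11| × 6 = 66 m
11–12 s: |-8| × 1 = 8 m
12–13 s: |3| × 1 = 3 m
Total distance = 97 m

97 m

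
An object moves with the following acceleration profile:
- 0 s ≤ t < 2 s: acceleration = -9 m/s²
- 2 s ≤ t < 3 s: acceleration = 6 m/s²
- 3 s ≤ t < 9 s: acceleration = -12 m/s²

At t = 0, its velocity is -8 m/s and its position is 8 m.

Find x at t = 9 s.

On each constant-a segment, Δv = aΔt and Δx = v₀Δt + ½aΔt²; chain segment to segment.
0–2 s: v starts -8 m/s; Δx = -8·2 + ½·-9·2² = -34 m; v ends -26 m/s.
2–3 s: v starts -26 m/s; Δx = -26·1 + ½·6·1² = -23 m; v ends -20 m/s.
3–9 s: v starts -20 m/s; Δx = -20·6 + ½·-12·6² = -336 m; v ends -92 m/s.
x(9) = 8 + Σ Δx = -385 m.

-385 m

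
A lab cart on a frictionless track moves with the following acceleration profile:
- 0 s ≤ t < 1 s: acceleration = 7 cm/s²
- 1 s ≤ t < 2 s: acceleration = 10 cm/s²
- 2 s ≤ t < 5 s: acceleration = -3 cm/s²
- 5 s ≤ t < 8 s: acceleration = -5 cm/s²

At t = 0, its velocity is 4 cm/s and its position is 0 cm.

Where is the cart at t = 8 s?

86.5 cm

On each constant-a segment, Δv = aΔt and Δx = v₀Δt + ½aΔt²; chain segment to segment.
0–1 s: v starts 4 cm/s; Δx = 4·1 + ½·7·1² = 7.5 cm; v ends 11 cm/s.
1–2 s: v starts 11 cm/s; Δx = 11·1 + ½·10·1² = 16 cm; v ends 21 cm/s.
2–5 s: v starts 21 cm/s; Δx = 21·3 + ½·-3·3² = 49.5 cm; v ends 12 cm/s.
5–8 s: v starts 12 cm/s; Δx = 12·3 + ½·-5·3² = 13.5 cm; v ends -3 cm/s.
x(8) = 0 + Σ Δx = 86.5 cm.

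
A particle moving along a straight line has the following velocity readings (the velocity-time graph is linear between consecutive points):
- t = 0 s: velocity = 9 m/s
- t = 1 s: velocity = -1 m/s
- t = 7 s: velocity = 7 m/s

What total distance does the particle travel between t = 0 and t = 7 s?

Total distance travelled is ∫|v| dt — sum the magnitudes of each area piece.
0–1 s: v = 0 at t = 0.9 s; triangle areas 4.05 + 0.05 = 4.1 m
1–7 s: v = 0 at t = 1.75 s; triangle areas 0.375 + 18.375 = 18.75 m
Total distance = 22.85 m

22.85 m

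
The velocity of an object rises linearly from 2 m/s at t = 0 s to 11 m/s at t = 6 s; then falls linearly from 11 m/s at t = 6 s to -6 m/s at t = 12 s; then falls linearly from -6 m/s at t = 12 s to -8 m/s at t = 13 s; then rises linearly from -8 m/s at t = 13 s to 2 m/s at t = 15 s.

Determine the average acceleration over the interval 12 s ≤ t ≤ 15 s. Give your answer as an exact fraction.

Average acceleration = Δv/Δt = (2 − -6)/(15 − 12) = 8/3 m/s².

8/3 m/s²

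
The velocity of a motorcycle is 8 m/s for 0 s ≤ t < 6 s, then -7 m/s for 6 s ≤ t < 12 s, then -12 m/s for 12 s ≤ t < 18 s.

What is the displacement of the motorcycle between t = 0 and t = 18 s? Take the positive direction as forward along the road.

-66 m

Displacement is the signed area under the v-t curve.
0–6 s: 8 × 6 = 48 m
6–12 s: -7 × 6 = -42 m
12–18 s: -12 × 6 = -72 m
Net displacement = -66 m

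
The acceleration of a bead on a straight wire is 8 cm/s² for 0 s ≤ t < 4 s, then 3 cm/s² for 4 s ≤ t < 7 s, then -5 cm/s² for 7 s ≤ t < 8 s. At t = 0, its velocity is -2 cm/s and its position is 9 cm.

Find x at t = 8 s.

205 cm

On each constant-a segment, Δv = aΔt and Δx = v₀Δt + ½aΔt²; chain segment to segment.
0–4 s: v starts -2 cm/s; Δx = -2·4 + ½·8·4² = 56 cm; v ends 30 cm/s.
4–7 s: v starts 30 cm/s; Δx = 30·3 + ½·3·3² = 103.5 cm; v ends 39 cm/s.
7–8 s: v starts 39 cm/s; Δx = 39·1 + ½·-5·1² = 36.5 cm; v ends 34 cm/s.
x(8) = 9 + Σ Δx = 205 cm.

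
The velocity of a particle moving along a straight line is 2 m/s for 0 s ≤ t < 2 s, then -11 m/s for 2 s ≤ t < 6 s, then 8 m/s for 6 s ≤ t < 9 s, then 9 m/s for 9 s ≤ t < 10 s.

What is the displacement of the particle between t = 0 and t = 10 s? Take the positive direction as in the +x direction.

Displacement is the signed area under the v-t curve.
0–2 s: 2 × 2 = 4 m
2–6 s: -11 × 4 = -44 m
6–9 s: 8 × 3 = 24 m
9–10 s: 9 × 1 = 9 m
Net displacement = -7 m

-7 m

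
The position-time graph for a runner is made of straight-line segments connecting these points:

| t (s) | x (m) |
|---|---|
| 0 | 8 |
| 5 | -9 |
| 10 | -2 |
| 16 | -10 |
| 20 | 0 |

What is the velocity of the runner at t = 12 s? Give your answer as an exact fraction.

-4/3 m/s

Velocity is the slope of the x-t graph on 10–16 s: (-10 − -2)/(16 − 10) = -4/3 m/s.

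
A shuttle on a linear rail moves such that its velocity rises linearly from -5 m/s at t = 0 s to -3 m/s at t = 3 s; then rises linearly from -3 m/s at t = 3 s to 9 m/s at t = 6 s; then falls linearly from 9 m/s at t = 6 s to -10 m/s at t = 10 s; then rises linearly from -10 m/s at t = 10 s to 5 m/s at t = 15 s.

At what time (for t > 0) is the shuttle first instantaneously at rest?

t = 3.75 s

v changes sign on 3–6 s (from -3 to 9); the graph is linear there, so v = 0 at t = 3 + (3)·(6 − 3)/(9 − -3) = 3.75 s.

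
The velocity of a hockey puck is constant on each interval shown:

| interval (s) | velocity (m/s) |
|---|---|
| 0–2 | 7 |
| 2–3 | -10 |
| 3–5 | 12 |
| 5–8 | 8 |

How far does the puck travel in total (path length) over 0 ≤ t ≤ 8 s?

Distance (not displacement) is the total path length: add the absolute areas under v-t.
0–2 s: |7| × 2 = 14 m
2–3 s: |-10| × 1 = 10 m
3–5 s: |12| × 2 = 24 m
5–8 s: |8| × 3 = 24 m
Total distance = 72 m

72 m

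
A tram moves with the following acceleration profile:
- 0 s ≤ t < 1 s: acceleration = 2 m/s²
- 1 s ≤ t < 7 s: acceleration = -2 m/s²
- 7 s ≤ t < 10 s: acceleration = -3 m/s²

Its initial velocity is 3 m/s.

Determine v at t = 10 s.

Δv equals the area under the a-t graph; then v = v₀ + Δv.
0–1 s: 2 × 1 = 2 m/s
1–7 s: -2 × 6 = -12 m/s
7–10 s: -3 × 3 = -9 m/s
Δv = -19 m/s, so v(10) = 3 + (-19) = -16 m/s.

-16 m/s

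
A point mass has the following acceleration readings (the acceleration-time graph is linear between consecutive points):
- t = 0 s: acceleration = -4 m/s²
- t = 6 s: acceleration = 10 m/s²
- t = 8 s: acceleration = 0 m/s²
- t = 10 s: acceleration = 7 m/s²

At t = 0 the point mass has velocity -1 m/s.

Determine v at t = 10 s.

Δv equals the area under the a-t graph; then v = v₀ + Δv.
0–6 s: ½(-4 + 10)(6) = 18 m/s
6–8 s: ½(10 + 0)(2) = 10 m/s
8–10 s: ½(0 + 7)(2) = 7 m/s
Δv = 35 m/s, so v(10) = -1 + (35) = 34 m/s.

34 m/s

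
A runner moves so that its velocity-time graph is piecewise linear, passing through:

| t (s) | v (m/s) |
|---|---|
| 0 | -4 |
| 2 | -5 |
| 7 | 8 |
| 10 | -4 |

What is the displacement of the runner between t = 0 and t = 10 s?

4.5 m

Net displacement equals the area under the velocity-time graph (areas below the axis count negative).
0–2 s: ½(-4 + -5)(2) = -9 m
2–7 s: ½(-5 + 8)(5) = 7.5 m
7–10 s: ½(8 + -4)(3) = 6 m
Net displacement = 4.5 m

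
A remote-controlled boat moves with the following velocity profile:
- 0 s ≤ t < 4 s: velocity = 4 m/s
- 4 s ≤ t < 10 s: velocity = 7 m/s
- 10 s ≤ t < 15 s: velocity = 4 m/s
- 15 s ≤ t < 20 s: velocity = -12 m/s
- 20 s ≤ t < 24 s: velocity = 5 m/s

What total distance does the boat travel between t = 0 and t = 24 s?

Total distance travelled is ∫|v| dt — sum the magnitudes of each area piece.
0–4 s: |4| × 4 = 16 m
4–10 s: |7| × 6 = 42 m
10–15 s: |4| × 5 = 20 m
15–20 s: |-12| × 5 = 60 m
20–24 s: |5| × 4 = 20 m
Total distance = 158 m

158 m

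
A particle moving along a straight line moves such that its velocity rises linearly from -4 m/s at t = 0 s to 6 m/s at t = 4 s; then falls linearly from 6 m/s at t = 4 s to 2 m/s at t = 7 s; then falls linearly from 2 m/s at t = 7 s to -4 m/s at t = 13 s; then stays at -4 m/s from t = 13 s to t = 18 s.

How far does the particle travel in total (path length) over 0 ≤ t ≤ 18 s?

52.4 m

Total distance travelled is ∫|v| dt — sum the magnitudes of each area piece.
0–4 s: v = 0 at t = 1.6 s; triangle areas 3.2 + 7.2 = 10.4 m
4–7 s: |½(6 + 2)(3)| = 12 m
7–13 s: v = 0 at t = 9 s; triangle areas 2 + 8 = 10 m
13–18 s: |-4| × 5 = 20 m
Total distance = 52.4 m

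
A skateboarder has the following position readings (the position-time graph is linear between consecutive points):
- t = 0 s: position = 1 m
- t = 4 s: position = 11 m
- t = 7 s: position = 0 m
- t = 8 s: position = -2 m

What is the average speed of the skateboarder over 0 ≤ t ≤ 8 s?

Average speed = (total path length)/(elapsed time); on a piecewise-linear x-t graph the path length is Σ|Δx|.
0–4 s: |Δx| = |11 − 1| = 10 m
4–7 s: |Δx| = |0 − 11| = 11 m
7–8 s: |Δx| = |-2 − 0| = 2 m
Total path = 23 m; average speed = 23/8 = 2.875 m/s.

2.875 m/s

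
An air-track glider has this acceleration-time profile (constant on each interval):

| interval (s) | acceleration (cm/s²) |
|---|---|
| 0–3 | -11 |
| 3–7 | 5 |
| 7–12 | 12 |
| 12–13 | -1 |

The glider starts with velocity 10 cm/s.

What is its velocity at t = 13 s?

Δv equals the area under the a-t graph; then v = v₀ + Δv.
0–3 s: -11 × 3 = -33 cm/s
3–7 s: 5 × 4 = 20 cm/s
7–12 s: 12 × 5 = 60 cm/s
12–13 s: -1 × 1 = -1 cm/s
Δv = 46 cm/s, so v(13) = 10 + (46) = 56 cm/s.

56 cm/s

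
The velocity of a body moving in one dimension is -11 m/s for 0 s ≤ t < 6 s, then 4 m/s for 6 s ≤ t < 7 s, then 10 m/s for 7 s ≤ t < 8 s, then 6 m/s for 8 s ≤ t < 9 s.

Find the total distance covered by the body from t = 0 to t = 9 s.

Total distance travelled is ∫|v| dt — sum the magnitudes of each area piece.
0–6 s: |-11| × 6 = 66 m
6–7 s: |4| × 1 = 4 m
7–8 s: |10| × 1 = 10 m
8–9 s: |6| × 1 = 6 m
Total distance = 86 m

86 m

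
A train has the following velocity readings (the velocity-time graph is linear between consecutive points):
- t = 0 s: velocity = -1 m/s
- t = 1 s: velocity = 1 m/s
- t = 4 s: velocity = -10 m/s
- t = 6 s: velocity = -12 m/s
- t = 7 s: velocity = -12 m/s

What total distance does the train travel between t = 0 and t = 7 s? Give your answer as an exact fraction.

531/11 m

Total distance travelled is ∫|v| dt — sum the magnitudes of each area piece.
0–1 s: v = 0 at t = 0.5 s; triangle areas 0.25 + 0.25 = 0.5 m
1–4 s: v = 0 at t = 14/11 s; triangle areas 3/22 + 150/11 = 303/22 m
4–6 s: |½(-10 + -12)(2)| = 22 m
6–7 s: |-12| × 1 = 12 m
Total distance = 531/11 m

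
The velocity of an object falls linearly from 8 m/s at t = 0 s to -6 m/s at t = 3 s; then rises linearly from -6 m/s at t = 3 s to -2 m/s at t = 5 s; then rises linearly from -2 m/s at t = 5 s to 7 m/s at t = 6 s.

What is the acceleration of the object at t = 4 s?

Acceleration is the slope of the v-t graph on 3–5 s: (-2 − -6)/(5 − 3) = 2 m/s².

2 m/s²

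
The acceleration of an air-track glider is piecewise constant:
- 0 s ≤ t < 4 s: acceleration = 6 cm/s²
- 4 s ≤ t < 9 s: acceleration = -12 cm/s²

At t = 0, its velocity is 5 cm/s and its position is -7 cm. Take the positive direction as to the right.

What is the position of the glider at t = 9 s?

On each constant-a segment, Δv = aΔt and Δx = v₀Δt + ½aΔt²; chain segment to segment.
0–4 s: v starts 5 cm/s; Δx = 5·4 + ½·6·4² = 68 cm; v ends 29 cm/s.
4–9 s: v starts 29 cm/s; Δx = 29·5 + ½·-12·5² = -5 cm; v ends -31 cm/s.
x(9) = -7 + Σ Δx = 56 cm.

56 cm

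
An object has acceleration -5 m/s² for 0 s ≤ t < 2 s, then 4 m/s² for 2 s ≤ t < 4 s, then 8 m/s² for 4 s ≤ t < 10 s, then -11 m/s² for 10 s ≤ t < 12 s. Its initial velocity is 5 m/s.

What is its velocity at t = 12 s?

29 m/s

Δv equals the area under the a-t graph; then v = v₀ + Δv.
0–2 s: -5 × 2 = -10 m/s
2–4 s: 4 × 2 = 8 m/s
4–10 s: 8 × 6 = 48 m/s
10–12 s: -11 × 2 = -22 m/s
Δv = 24 m/s, so v(12) = 5 + (24) = 29 m/s.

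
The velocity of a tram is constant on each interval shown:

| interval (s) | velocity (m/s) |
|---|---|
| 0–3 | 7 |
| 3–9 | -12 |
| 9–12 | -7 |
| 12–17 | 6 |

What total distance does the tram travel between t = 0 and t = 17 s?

144 m

Distance (not displacement) is the total path length: add the absolute areas under v-t.
0–3 s: |7| × 3 = 21 m
3–9 s: |-12| × 6 = 72 m
9–12 s: |-7| × 3 = 21 m
12–17 s: |6| × 5 = 30 m
Total distance = 144 m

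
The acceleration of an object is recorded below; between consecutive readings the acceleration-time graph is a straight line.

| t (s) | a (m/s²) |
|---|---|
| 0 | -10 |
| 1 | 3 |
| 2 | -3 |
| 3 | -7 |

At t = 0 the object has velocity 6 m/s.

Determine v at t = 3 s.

Δv equals the area under the a-t graph; then v = v₀ + Δv.
0–1 s: ½(-10 + 3)(1) = -3.5 m/s
1–2 s: ½(3 + -3)(1) = 0 m/s
2–3 s: ½(-3 + -7)(1) = -5 m/s
Δv = -8.5 m/s, so v(3) = 6 + (-8.5) = -2.5 m/s.

-2.5 m/s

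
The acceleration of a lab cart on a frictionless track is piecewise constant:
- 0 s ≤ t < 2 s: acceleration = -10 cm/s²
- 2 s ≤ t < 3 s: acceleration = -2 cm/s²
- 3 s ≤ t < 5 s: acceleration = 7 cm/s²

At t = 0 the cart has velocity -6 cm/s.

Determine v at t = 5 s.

Δv equals the area under the a-t graph; then v = v₀ + Δv.
0–2 s: -10 × 2 = -20 cm/s
2–3 s: -2 × 1 = -2 cm/s
3–5 s: 7 × 2 = 14 cm/s
Δv = -8 cm/s, so v(5) = -6 + (-8) = -14 cm/s.

-14 cm/s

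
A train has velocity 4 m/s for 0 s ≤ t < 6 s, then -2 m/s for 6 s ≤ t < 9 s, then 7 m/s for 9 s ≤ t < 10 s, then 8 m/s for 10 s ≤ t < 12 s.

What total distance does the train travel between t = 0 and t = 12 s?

Distance (not displacement) is the total path length: add the absolute areas under v-t.
0–6 s: |4| × 6 = 24 m
6–9 s: |-2| × 3 = 6 m
9–10 s: |7| × 1 = 7 m
10–12 s: |8| × 2 = 16 m
Total distance = 53 m

53 m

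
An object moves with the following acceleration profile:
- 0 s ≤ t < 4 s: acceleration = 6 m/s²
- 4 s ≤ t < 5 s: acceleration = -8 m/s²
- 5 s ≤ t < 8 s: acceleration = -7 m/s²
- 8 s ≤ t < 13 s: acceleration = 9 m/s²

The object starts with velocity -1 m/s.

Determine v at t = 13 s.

39 m/s

Δv equals the area under the a-t graph; then v = v₀ + Δv.
0–4 s: 6 × 4 = 24 m/s
4–5 s: -8 × 1 = -8 m/s
5–8 s: -7 × 3 = -21 m/s
8–13 s: 9 × 5 = 45 m/s
Δv = 40 m/s, so v(13) = -1 + (40) = 39 m/s.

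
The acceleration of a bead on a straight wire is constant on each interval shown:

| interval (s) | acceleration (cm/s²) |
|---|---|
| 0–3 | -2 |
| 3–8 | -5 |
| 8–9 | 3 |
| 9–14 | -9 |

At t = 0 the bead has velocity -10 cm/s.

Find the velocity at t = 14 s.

-83 cm/s

Δv equals the area under the a-t graph; then v = v₀ + Δv.
0–3 s: -2 × 3 = -6 cm/s
3–8 s: -5 × 5 = -25 cm/s
8–9 s: 3 × 1 = 3 cm/s
9–14 s: -9 × 5 = -45 cm/s
Δv = -73 cm/s, so v(14) = -10 + (-73) = -83 cm/s.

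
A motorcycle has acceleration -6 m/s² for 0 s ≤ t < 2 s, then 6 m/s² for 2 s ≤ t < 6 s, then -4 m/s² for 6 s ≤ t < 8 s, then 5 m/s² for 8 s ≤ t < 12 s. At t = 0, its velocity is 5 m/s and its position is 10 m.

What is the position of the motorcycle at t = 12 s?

On each constant-a segment, Δv = aΔt and Δx = v₀Δt + ½aΔt²; chain segment to segment.
0–2 s: v starts 5 m/s; Δx = 5·2 + ½·-6·2² = -2 m; v ends -7 m/s.
2–6 s: v starts -7 m/s; Δx = -7·4 + ½·6·4² = 20 m; v ends 17 m/s.
6–8 s: v starts 17 m/s; Δx = 17·2 + ½·-4·2² = 26 m; v ends 9 m/s.
8–12 s: v starts 9 m/s; Δx = 9·4 + ½·5·4² = 76 m; v ends 29 m/s.
x(12) = 10 + Σ Δx = 130 m.

130 m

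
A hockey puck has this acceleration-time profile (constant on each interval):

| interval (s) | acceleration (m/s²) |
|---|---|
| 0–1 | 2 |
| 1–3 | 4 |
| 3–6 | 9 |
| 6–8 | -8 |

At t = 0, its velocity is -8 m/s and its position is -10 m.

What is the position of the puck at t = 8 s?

67.5 m

On each constant-a segment, Δv = aΔt and Δx = v₀Δt + ½aΔt²; chain segment to segment.
0–1 s: v starts -8 m/s; Δx = -8·1 + ½·2·1² = -7 m; v ends -6 m/s.
1–3 s: v starts -6 m/s; Δx = -6·2 + ½·4·2² = -4 m; v ends 2 m/s.
3–6 s: v starts 2 m/s; Δx = 2·3 + ½·9·3² = 46.5 m; v ends 29 m/s.
6–8 s: v starts 29 m/s; Δx = 29·2 + ½·-8·2² = 42 m; v ends 13 m/s.
x(8) = -10 + Σ Δx = 67.5 m.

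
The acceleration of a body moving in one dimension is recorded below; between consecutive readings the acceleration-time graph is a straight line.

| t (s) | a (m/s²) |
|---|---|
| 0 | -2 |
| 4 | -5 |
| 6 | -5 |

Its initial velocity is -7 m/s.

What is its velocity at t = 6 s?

-31 m/s

Δv equals the area under the a-t graph; then v = v₀ + Δv.
0–4 s: ½(-2 + -5)(4) = -14 m/s
4–6 s: -5 × 2 = -10 m/s
Δv = -24 m/s, so v(6) = -7 + (-24) = -31 m/s.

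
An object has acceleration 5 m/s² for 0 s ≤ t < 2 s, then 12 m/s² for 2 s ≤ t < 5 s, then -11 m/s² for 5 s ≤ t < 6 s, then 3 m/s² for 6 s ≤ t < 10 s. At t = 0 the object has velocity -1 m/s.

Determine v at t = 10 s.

46 m/s

Δv equals the area under the a-t graph; then v = v₀ + Δv.
0–2 s: 5 × 2 = 10 m/s
2–5 s: 12 × 3 = 36 m/s
5–6 s: -11 × 1 = -11 m/s
6–10 s: 3 × 4 = 12 m/s
Δv = 47 m/s, so v(10) = -1 + (47) = 46 m/s.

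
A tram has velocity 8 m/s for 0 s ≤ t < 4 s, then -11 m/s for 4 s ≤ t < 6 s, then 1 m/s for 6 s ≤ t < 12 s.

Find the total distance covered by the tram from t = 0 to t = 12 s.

Total distance travelled is ∫|v| dt — sum the magnitudes of each area piece.
0–4 s: |8| × 4 = 32 m
4–6 s: |-11| × 2 = 22 m
6–12 s: |1| × 6 = 6 m
Total distance = 60 m

60 m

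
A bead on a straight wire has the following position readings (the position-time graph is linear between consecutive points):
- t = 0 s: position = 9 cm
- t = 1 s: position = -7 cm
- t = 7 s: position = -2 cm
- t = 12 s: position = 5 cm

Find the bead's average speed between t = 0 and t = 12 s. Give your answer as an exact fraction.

Average speed = (total path length)/(elapsed time); on a piecewise-linear x-t graph the path length is Σ|Δx|.
0–1 s: |Δx| = |-7 − 9| = 16 cm
1–7 s: |Δx| = |-2 − -7| = 5 cm
7–12 s: |Δx| = |5 − -2| = 7 cm
Total path = 28 cm; average speed = 28/12 = 7/3 cm/s.

7/3 cm/s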